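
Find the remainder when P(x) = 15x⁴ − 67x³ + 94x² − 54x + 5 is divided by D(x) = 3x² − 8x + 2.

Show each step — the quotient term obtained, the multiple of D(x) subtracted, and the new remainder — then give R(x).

Step 1: lead(15x⁴ − 67x³ + 94x² − 54x + 5) ÷ lead(D) = 15x⁴ ÷ 3x² = 5x². Subtract (5x²)·D = 15x⁴ − 40x³ + 10x². Remainder: −27x³ + 84x² − 54x + 5.
Step 2: lead(−27x³ + 84x² − 54x + 5) ÷ lead(D) = −27x³ ÷ 3x² = −9x. Subtract (−9x)·D = −27x³ + 72x² − 18x. Remainder: 12x² − 36x + 5.
Step 3: lead(12x² − 36x + 5) ÷ lead(D) = 12x² ÷ 3x² = 4. Subtract (4)·D = 12x² − 32x + 8. Remainder: −4x − 3.

R(x) = −4x − 3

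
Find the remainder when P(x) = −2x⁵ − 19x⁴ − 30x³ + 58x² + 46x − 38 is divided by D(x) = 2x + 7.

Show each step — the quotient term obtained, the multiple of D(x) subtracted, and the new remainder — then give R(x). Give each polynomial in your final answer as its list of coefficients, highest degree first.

Step 1: lead(−2x⁵ − 19x⁴ − 30x³ + 58x² + 46x − 38) ÷ lead(D) = −2x⁵ ÷ 2x = −x⁴. Subtract (−x⁴)·D = −2x⁵ − 7x⁴. Remainder: −12x⁴ − 30x³ + 58x² + 46x − 38.
Step 2: lead(−12x⁴ − 30x³ + 58x² + 46x − 38) ÷ lead(D) = −12x⁴ ÷ 2x = −6x³. Subtract (−6x³)·D = −12x⁴ − 42x³. Remainder: 12x³ + 58x² + 46x − 38.
Step 3: lead(12x³ + 58x² + 46x − 38) ÷ lead(D) = 12x³ ÷ 2x = 6x². Subtract (6x²)·D = 12x³ + 42x². Remainder: 16x² + 46x − 38.
Step 4: lead(16x² + 46x − 38) ÷ lead(D) = 16x² ÷ 2x = 8x. Subtract (8x)·D = 16x² + 56x. Remainder: −10x − 38.
Step 5: lead(−10x − 38) ÷ lead(D) = −10x ÷ 2x = −5. Subtract (−5)·D = −10x − 35. Remainder: −3.

R = [-3]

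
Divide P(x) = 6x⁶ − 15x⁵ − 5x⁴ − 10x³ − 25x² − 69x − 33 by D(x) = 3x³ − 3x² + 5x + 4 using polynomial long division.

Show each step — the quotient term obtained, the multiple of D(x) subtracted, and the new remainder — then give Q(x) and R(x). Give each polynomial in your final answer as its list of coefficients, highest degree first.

Step 1: lead(6x⁶ − 15x⁵ − 5x⁴ − 10x³ − 25x² − 69x − 33) ÷ lead(D) = 6x⁶ ÷ 3x³ = 2x³. Subtract (2x³)·D = 6x⁶ − 6x⁵ + 10x⁴ + 8x³. Remainder: −9x⁵ − 15x⁴ − 18x³ − 25x² − 69x − 33.
Step 2: lead(−9x⁵ − 15x⁴ − 18x³ − 25x² − 69x − 33) ÷ lead(D) = −9x⁵ ÷ 3x³ = −3x². Subtract (−3x²)·D = −9x⁵ + 9x⁴ − 15x³ − 12x². Remainder: −24x⁴ − 3x³ − 13x² − 69x − 33.
Step 3: lead(−24x⁴ − 3x³ − 13x² − 69x − 33) ÷ lead(D) = −24x⁴ ÷ 3x³ = −8x. Subtract (−8x)·D = −24x⁴ + 24x³ − 40x² − 32x. Remainder: −27x³ + 27x² − 37x − 33.
Step 4: lead(−27x³ + 27x² − 37x − 33) ÷ lead(D) = −27x³ ÷ 3x³ = −9. Subtract (−9)·D = −27x³ + 27x² − 45x − 36. Remainder: 8x + 3.

Q = [2, -3, -8, -9]; R = [8, 3]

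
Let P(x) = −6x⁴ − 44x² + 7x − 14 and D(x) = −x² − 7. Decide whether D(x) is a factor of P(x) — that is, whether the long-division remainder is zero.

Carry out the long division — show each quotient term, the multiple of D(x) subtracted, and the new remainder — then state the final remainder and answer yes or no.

Step 1: lead(−6x⁴ − 44x² + 7x − 14) ÷ lead(D) = −6x⁴ ÷ −x² = 6x². Subtract (6x²)·D = −6x⁴ − 42x². Remainder: −2x² + 7x − 14.
Step 2: lead(−2x² + 7x − 14) ÷ lead(D) = −2x² ÷ −x² = 2. Subtract (2)·D = −2x² − 14. Remainder: 7x.

R(x) = 7x, so D(x) is not a factor of P(x). no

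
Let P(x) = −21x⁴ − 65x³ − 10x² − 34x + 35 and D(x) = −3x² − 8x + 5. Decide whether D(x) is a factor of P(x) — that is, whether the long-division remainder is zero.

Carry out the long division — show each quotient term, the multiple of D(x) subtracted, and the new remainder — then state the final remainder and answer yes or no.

R(x) = 7x, so D(x) is not a factor of P(x). no

Step 1: lead(−21x⁴ − 65x³ − 10x² − 34x + 35) ÷ lead(D) = −21x⁴ ÷ −3x² = 7x². Subtract (7x²)·D = −21x⁴ − 56x³ + 35x². Remainder: −9x³ − 45x² − 34x + 35.
Step 2: lead(−9x³ − 45x² − 34x + 35) ÷ lead(D) = −9x³ ÷ −3x² = 3x. Subtract (3x)·D = −9x³ − 24x² + 15x. Remainder: −21x² − 49x + 35.
Step 3: lead(−21x² − 49x + 35) ÷ lead(D) = −21x² ÷ −3x² = 7. Subtract (7)·D = −21x² − 56x + 35. Remainder: 7x.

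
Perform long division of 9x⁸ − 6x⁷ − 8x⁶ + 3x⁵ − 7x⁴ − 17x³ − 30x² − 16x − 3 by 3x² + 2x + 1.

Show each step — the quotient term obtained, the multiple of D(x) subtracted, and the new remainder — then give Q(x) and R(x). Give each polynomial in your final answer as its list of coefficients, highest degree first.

Step 1: lead(9x⁸ − 6x⁷ − 8x⁶ + 3x⁵ − 7x⁴ − 17x³ − 30x² − 16x − 3) ÷ lead(D) = 9x⁸ ÷ 3x² = 3x⁶. Subtract (3x⁶)·D = 9x⁸ + 6x⁷ + 3x⁶. Remainder: −12x⁷ − 11x⁶ + 3x⁵ − 7x⁴ − 17x³ − 30x² − 16x − 3.
Step 2: lead(−12x⁷ − 11x⁶ + 3x⁵ − 7x⁴ − 17x³ − 30x² − 16x − 3) ÷ lead(D) = −12x⁷ ÷ 3x² = −4x⁵. Subtract (−4x⁵)·D = −12x⁷ − 8x⁶ − 4x⁵. Remainder: −3x⁶ + 7x⁵ − 7x⁴ − 17x³ − 30x² − 16x − 3.
Step 3: lead(−3x⁶ + 7x⁵ − 7x⁴ − 17x³ − 30x² − 16x − 3) ÷ lead(D) = −3x⁶ ÷ 3x² = −x⁴. Subtract (−x⁴)·D = −3x⁶ − 2x⁵ − x⁴. Remainder: 9x⁵ − 6x⁴ − 17x³ − 30x² − 16x − 3.
Step 4: lead(9x⁵ − 6x⁴ − 17x³ − 30x² − 16x − 3) ÷ lead(D) = 9x⁵ ÷ 3x² = 3x³. Subtract (3x³)·D = 9x⁵ + 6x⁴ + 3x³. Remainder: −12x⁴ − 20x³ − 30x² − 16x − 3.
Step 5: lead(−12x⁴ − 20x³ − 30x² − 16x − 3) ÷ lead(D) = −12x⁴ ÷ 3x² = −4x². Subtract (−4x²)·D = −12x⁴ − 8x³ − 4x². Remainder: −12x³ − 26x² − 16x − 3.
Step 6: lead(−12x³ − 26x² − 16x − 3) ÷ lead(D) = −12x³ ÷ 3x² = −4x. Subtract (−4x)·D = −12x³ − 8x² − 4x. Remainder: −18x² − 12x − 3.
Step 7: lead(−18x² − 12x − 3) ÷ lead(D) = −18x² ÷ 3x² = −6. Subtract (−6)·D = −18x² − 12x − 6. Remainder: 3.

Q = [3, -4, -1, 3, -4, -4, -6]; R = [3]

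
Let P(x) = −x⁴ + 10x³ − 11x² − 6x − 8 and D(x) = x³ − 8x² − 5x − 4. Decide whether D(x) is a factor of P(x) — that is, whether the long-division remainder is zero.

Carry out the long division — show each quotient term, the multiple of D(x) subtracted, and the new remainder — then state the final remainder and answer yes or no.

Step 1: lead(−x⁴ + 10x³ − 11x² − 6x − 8) ÷ lead(D) = −x⁴ ÷ x³ = −x. Subtract (−x)·D = −x⁴ + 8x³ + 5x² + 4x. Remainder: 2x³ − 16x² − 10x − 8.
Step 2: lead(2x³ − 16x² − 10x − 8) ÷ lead(D) = 2x³ ÷ x³ = 2. Subtract (2)·D = 2x³ − 16x² − 10x − 8. Remainder: 0.

R(x) = 0, so D(x) is a factor of P(x). yes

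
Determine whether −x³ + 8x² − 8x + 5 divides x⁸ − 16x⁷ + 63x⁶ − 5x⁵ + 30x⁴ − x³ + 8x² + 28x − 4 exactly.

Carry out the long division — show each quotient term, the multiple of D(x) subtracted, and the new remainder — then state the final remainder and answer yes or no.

R(x) = 2x + 6, so D(x) is not a factor of P(x). no

Step 1: lead(x⁸ − 16x⁷ + 63x⁶ − 5x⁵ + 30x⁴ − x³ + 8x² + 28x − 4) ÷ lead(D) = x⁸ ÷ −x³ = −x⁵. Subtract (−x⁵)·D = x⁸ − 8x⁷ + 8x⁶ − 5x⁵. Remainder: −8x⁷ + 55x⁶ + 30x⁴ − x³ + 8x² + 28x − 4.
Step 2: lead(−8x⁷ + 55x⁶ + 30x⁴ − x³ + 8x² + 28x − 4) ÷ lead(D) = −8x⁷ ÷ −x³ = 8x⁴. Subtract (8x⁴)·D = −8x⁷ + 64x⁶ − 64x⁵ + 40x⁴. Remainder: −9x⁶ + 64x⁵ − 10x⁴ − x³ + 8x² + 28x − 4.
Step 3: lead(−9x⁶ + 64x⁵ − 10x⁴ − x³ + 8x² + 28x − 4) ÷ lead(D) = −9x⁶ ÷ −x³ = 9x³. Subtract (9x³)·D = −9x⁶ + 72x⁵ − 72x⁴ + 45x³. Remainder: −8x⁵ + 62x⁴ − 46x³ + 8x² + 28x − 4.
Step 4: lead(−8x⁵ + 62x⁴ − 46x³ + 8x² + 28x − 4) ÷ lead(D) = −8x⁵ ÷ −x³ = 8x². Subtract (8x²)·D = −8x⁵ + 64x⁴ − 64x³ + 40x². Remainder: −2x⁴ + 18x³ − 32x² + 28x − 4.
Step 5: lead(−2x⁴ + 18x³ − 32x² + 28x − 4) ÷ lead(D) = −2x⁴ ÷ −x³ = 2x. Subtract (2x)·D = −2x⁴ + 16x³ − 16x² + 10x. Remainder: 2x³ − 16x² + 18x − 4.
Step 6: lead(2x³ − 16x² + 18x − 4) ÷ lead(D) = 2x³ ÷ −x³ = −2. Subtract (−2)·D = 2x³ − 16x² + 16x − 10. Remainder: 2x + 6.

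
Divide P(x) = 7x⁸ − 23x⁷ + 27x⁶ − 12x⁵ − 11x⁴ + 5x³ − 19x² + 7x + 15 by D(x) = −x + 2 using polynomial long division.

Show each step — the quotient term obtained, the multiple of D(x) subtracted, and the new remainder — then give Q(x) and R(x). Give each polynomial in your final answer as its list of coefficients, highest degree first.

Step 1: lead(7x⁸ − 23x⁷ + 27x⁶ − 12x⁵ − 11x⁴ + 5x³ − 19x² + 7x + 15) ÷ lead(D) = 7x⁸ ÷ −x = −7x⁷. Subtract (−7x⁷)·D = 7x⁸ − 14x⁷. Remainder: −9x⁷ + 27x⁶ − 12x⁵ − 11x⁴ + 5x³ − 19x² + 7x + 15.
Step 2: lead(−9x⁷ + 27x⁶ − 12x⁵ − 11x⁴ + 5x³ − 19x² + 7x + 15) ÷ lead(D) = −9x⁷ ÷ −x = 9x⁶. Subtract (9x⁶)·D = −9x⁷ + 18x⁶. Remainder: 9x⁶ − 12x⁵ − 11x⁴ + 5x³ − 19x² + 7x + 15.
Step 3: lead(9x⁶ − 12x⁵ − 11x⁴ + 5x³ − 19x² + 7x + 15) ÷ lead(D) = 9x⁶ ÷ −x = −9x⁵. Subtract (−9x⁵)·D = 9x⁶ − 18x⁵. Remainder: 6x⁵ − 11x⁴ + 5x³ − 19x² + 7x + 15.
Step 4: lead(6x⁵ − 11x⁴ + 5x³ − 19x² + 7x + 15) ÷ lead(D) = 6x⁵ ÷ −x = −6x⁴. Subtract (−6x⁴)·D = 6x⁵ − 12x⁴. Remainder: x⁴ + 5x³ − 19x² + 7x + 15.
Step 5: lead(x⁴ + 5x³ − 19x² + 7x + 15) ÷ lead(D) = x⁴ ÷ −x = −x³. Subtract (−x³)·D = x⁴ − 2x³. Remainder: 7x³ − 19x² + 7x + 15.
Step 6: lead(7x³ − 19x² + 7x + 15) ÷ lead(D) = 7x³ ÷ −x = −7x². Subtract (−7x²)·D = 7x³ − 14x². Remainder: −5x² + 7x + 15.
Step 7: lead(−5x² + 7x + 15) ÷ lead(D) = −5x² ÷ −x = 5x. Subtract (5x)·D = −5x² + 10x. Remainder: −3x + 15.
Step 8: lead(−3x + 15) ÷ lead(D) = −3x ÷ −x = 3. Subtract (3)·D = −3x + 6. Remainder: 9.

Q = [-7, 9, -9, -6, -1, -7, 5, 3]; R = [9]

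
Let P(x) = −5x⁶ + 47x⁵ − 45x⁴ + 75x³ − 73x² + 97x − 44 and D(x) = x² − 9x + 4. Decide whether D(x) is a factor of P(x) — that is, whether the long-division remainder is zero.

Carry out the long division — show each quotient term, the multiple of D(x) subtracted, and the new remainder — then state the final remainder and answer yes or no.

R(x) = −8, so D(x) is not a factor of P(x). no

Step 1: lead(−5x⁶ + 47x⁵ − 45x⁴ + 75x³ − 73x² + 97x − 44) ÷ lead(D) = −5x⁶ ÷ x² = −5x⁴. Subtract (−5x⁴)·D = −5x⁶ + 45x⁵ − 20x⁴. Remainder: 2x⁵ − 25x⁴ + 75x³ − 73x² + 97x − 44.
Step 2: lead(2x⁵ − 25x⁴ + 75x³ − 73x² + 97x − 44) ÷ lead(D) = 2x⁵ ÷ x² = 2x³. Subtract (2x³)·D = 2x⁵ − 18x⁴ + 8x³. Remainder: −7x⁴ + 67x³ − 73x² + 97x − 44.
Step 3: lead(−7x⁴ + 67x³ − 73x² + 97x − 44) ÷ lead(D) = −7x⁴ ÷ x² = −7x². Subtract (−7x²)·D = −7x⁴ + 63x³ − 28x². Remainder: 4x³ − 45x² + 97x − 44.
Step 4: lead(4x³ − 45x² + 97x − 44) ÷ lead(D) = 4x³ ÷ x² = 4x. Subtract (4x)·D = 4x³ − 36x² + 16x. Remainder: −9x² + 81x − 44.
Step 5: lead(−9x² + 81x − 44) ÷ lead(D) = −9x² ÷ x² = −9. Subtract (−9)·D = −9x² + 81x − 36. Remainder: −8.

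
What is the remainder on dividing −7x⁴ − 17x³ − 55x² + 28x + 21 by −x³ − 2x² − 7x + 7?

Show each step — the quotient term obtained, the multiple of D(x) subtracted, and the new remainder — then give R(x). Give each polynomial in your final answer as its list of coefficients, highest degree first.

Step 1: lead(−7x⁴ − 17x³ − 55x² + 28x + 21) ÷ lead(D) = −7x⁴ ÷ −x³ = 7x. Subtract (7x)·D = −7x⁴ − 14x³ − 49x² + 49x. Remainder: −3x³ − 6x² − 21x + 21.
Step 2: lead(−3x³ − 6x² − 21x + 21) ÷ lead(D) = −3x³ ÷ −x³ = 3. Subtract (3)·D = −3x³ − 6x² − 21x + 21. Remainder: 0.

R = [0]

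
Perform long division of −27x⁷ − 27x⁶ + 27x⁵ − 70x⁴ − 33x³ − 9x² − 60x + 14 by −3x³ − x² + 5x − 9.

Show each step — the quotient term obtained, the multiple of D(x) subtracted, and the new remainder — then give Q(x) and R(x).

Step 1: lead(−27x⁷ − 27x⁶ + 27x⁵ − 70x⁴ − 33x³ − 9x² − 60x + 14) ÷ lead(D) = −27x⁷ ÷ −3x³ = 9x⁴. Subtract (9x⁴)·D = −27x⁷ − 9x⁶ + 45x⁵ − 81x⁴. Remainder: −18x⁶ − 18x⁵ + 11x⁴ − 33x³ − 9x² − 60x + 14.
Step 2: lead(−18x⁶ − 18x⁵ + 11x⁴ − 33x³ − 9x² − 60x + 14) ÷ lead(D) = −18x⁶ ÷ −3x³ = 6x³. Subtract (6x³)·D = −18x⁶ − 6x⁵ + 30x⁴ − 54x³. Remainder: −12x⁵ − 19x⁴ + 21x³ − 9x² − 60x + 14.
Step 3: lead(−12x⁵ − 19x⁴ + 21x³ − 9x² − 60x + 14) ÷ lead(D) = −12x⁵ ÷ −3x³ = 4x². Subtract (4x²)·D = −12x⁵ − 4x⁴ + 20x³ − 36x². Remainder: −15x⁴ + x³ + 27x² − 60x + 14.
Step 4: lead(−15x⁴ + x³ + 27x² − 60x + 14) ÷ lead(D) = −15x⁴ ÷ −3x³ = 5x. Subtract (5x)·D = −15x⁴ − 5x³ + 25x² − 45x. Remainder: 6x³ + 2x² − 15x + 14.
Step 5: lead(6x³ + 2x² − 15x + 14) ÷ lead(D) = 6x³ ÷ −3x³ = −2. Subtract (−2)·D = 6x³ + 2x² − 10x + 18. Remainder: −5x − 4.

Q(x) = 9x⁴ + 6x³ + 4x² + 5x − 2; R(x) = −5x − 4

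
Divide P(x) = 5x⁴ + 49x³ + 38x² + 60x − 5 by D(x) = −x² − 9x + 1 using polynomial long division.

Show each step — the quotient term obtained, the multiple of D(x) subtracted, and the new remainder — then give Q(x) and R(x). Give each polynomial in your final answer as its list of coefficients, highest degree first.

Q = [-5, -4, -7]; R = [1, 2]

Step 1: lead(5x⁴ + 49x³ + 38x² + 60x − 5) ÷ lead(D) = 5x⁴ ÷ −x² = −5x². Subtract (−5x²)·D = 5x⁴ + 45x³ − 5x². Remainder: 4x³ + 43x² + 60x − 5.
Step 2: lead(4x³ + 43x² + 60x − 5) ÷ lead(D) = 4x³ ÷ −x² = −4x. Subtract (−4x)·D = 4x³ + 36x² − 4x. Remainder: 7x² + 64x − 5.
Step 3: lead(7x² + 64x − 5) ÷ lead(D) = 7x² ÷ −x² = −7. Subtract (−7)·D = 7x² + 63x − 7. Remainder: x + 2.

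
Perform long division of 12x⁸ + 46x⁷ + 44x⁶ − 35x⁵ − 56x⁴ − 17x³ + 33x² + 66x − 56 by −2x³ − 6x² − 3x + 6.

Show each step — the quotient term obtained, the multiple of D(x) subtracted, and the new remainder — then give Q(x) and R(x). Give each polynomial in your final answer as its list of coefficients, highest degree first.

Step 1: lead(12x⁸ + 46x⁷ + 44x⁶ − 35x⁵ − 56x⁴ − 17x³ + 33x² + 66x − 56) ÷ lead(D) = 12x⁸ ÷ −2x³ = −6x⁵. Subtract (−6x⁵)·D = 12x⁸ + 36x⁷ + 18x⁶ − 36x⁵. Remainder: 10x⁷ + 26x⁶ + x⁵ − 56x⁴ − 17x³ + 33x² + 66x − 56.
Step 2: lead(10x⁷ + 26x⁶ + x⁵ − 56x⁴ − 17x³ + 33x² + 66x − 56) ÷ lead(D) = 10x⁷ ÷ −2x³ = −5x⁴. Subtract (−5x⁴)·D = 10x⁷ + 30x⁶ + 15x⁵ − 30x⁴. Remainder: −4x⁶ − 14x⁵ − 26x⁴ − 17x³ + 33x² + 66x − 56.
Step 3: lead(−4x⁶ − 14x⁵ − 26x⁴ − 17x³ + 33x² + 66x − 56) ÷ lead(D) = −4x⁶ ÷ −2x³ = 2x³. Subtract (2x³)·D = −4x⁶ − 12x⁵ − 6x⁴ + 12x³. Remainder: −2x⁵ − 20x⁴ − 29x³ + 33x² + 66x − 56.
Step 4: lead(−2x⁵ − 20x⁴ − 29x³ + 33x² + 66x − 56) ÷ lead(D) = −2x⁵ ÷ −2x³ = x². Subtract (x²)·D = −2x⁵ − 6x⁴ − 3x³ + 6x². Remainder: −14x⁴ − 26x³ + 27x² + 66x − 56.
Step 5: lead(−14x⁴ − 26x³ + 27x² + 66x − 56) ÷ lead(D) = −14x⁴ ÷ −2x³ = 7x. Subtract (7x)·D = −14x⁴ − 42x³ − 21x² + 42x. Remainder: 16x³ + 48x² + 24x − 56.
Step 6: lead(16x³ + 48x² + 24x − 56) ÷ lead(D) = 16x³ ÷ −2x³ = −8. Subtract (−8)·D = 16x³ + 48x² + 24x − 48. Remainder: −8.

Q = [-6, -5, 2, 1, 7, -8]; R = [-8]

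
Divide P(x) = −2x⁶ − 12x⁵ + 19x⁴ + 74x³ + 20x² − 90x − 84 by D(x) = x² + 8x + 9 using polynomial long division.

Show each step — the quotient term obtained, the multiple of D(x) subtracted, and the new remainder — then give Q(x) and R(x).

Q(x) = −2x⁴ + 4x³ + 5x² − 2x − 9; R(x) = −3

Step 1: lead(−2x⁶ − 12x⁵ + 19x⁴ + 74x³ + 20x² − 90x − 84) ÷ lead(D) = −2x⁶ ÷ x² = −2x⁴. Subtract (−2x⁴)·D = −2x⁶ − 16x⁵ − 18x⁴. Remainder: 4x⁵ + 37x⁴ + 74x³ + 20x² − 90x − 84.
Step 2: lead(4x⁵ + 37x⁴ + 74x³ + 20x² − 90x − 84) ÷ lead(D) = 4x⁵ ÷ x² = 4x³. Subtract (4x³)·D = 4x⁵ + 32x⁴ + 36x³. Remainder: 5x⁴ + 38x³ + 20x² − 90x − 84.
Step 3: lead(5x⁴ + 38x³ + 20x² − 90x − 84) ÷ lead(D) = 5x⁴ ÷ x² = 5x². Subtract (5x²)·D = 5x⁴ + 40x³ + 45x². Remainder: −2x³ − 25x² − 90x − 84.
Step 4: lead(−2x³ − 25x² − 90x − 84) ÷ lead(D) = −2x³ ÷ x² = −2x. Subtract (−2x)·D = −2x³ − 16x² − 18x. Remainder: −9x² − 72x − 84.
Step 5: lead(−9x² − 72x − 84) ÷ lead(D) = −9x² ÷ x² = −9. Subtract (−9)·D = −9x² − 72x − 81. Remainder: −3.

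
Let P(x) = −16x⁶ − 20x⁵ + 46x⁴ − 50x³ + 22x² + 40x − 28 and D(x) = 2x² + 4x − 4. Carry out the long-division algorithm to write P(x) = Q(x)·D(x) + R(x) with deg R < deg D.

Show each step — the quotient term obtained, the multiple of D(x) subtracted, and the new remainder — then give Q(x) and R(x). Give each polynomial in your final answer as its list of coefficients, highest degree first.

Q = [-8, 6, -5, -3, 7]; R = [0]

Step 1: lead(−16x⁶ − 20x⁵ + 46x⁴ − 50x³ + 22x² + 40x − 28) ÷ lead(D) = −16x⁶ ÷ 2x² = −8x⁴. Subtract (−8x⁴)·D = −16x⁶ − 32x⁵ + 32x⁴. Remainder: 12x⁵ + 14x⁴ − 50x³ + 22x² + 40x − 28.
Step 2: lead(12x⁵ + 14x⁴ − 50x³ + 22x² + 40x − 28) ÷ lead(D) = 12x⁵ ÷ 2x² = 6x³. Subtract (6x³)·D = 12x⁵ + 24x⁴ − 24x³. Remainder: −10x⁴ − 26x³ + 22x² + 40x − 28.
Step 3: lead(−10x⁴ − 26x³ + 22x² + 40x − 28) ÷ lead(D) = −10x⁴ ÷ 2x² = −5x². Subtract (−5x²)·D = −10x⁴ − 20x³ + 20x². Remainder: −6x³ + 2x² + 40x − 28.
Step 4: lead(−6x³ + 2x² + 40x − 28) ÷ lead(D) = −6x³ ÷ 2x² = −3x. Subtract (−3x)·D = −6x³ − 12x² + 12x. Remainder: 14x² + 28x − 28.
Step 5: lead(14x² + 28x − 28) ÷ lead(D) = 14x² ÷ 2x² = 7. Subtract (7)·D = 14x² + 28x − 28. Remainder: 0.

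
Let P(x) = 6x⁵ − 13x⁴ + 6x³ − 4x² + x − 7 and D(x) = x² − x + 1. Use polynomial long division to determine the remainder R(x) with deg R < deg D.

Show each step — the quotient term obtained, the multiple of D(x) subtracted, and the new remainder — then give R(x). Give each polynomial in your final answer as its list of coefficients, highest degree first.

Step 1: lead(6x⁵ − 13x⁴ + 6x³ − 4x² + x − 7) ÷ lead(D) = 6x⁵ ÷ x² = 6x³. Subtract (6x³)·D = 6x⁵ − 6x⁴ + 6x³. Remainder: −7x⁴ − 4x² + x − 7.
Step 2: lead(−7x⁴ − 4x² + x − 7) ÷ lead(D) = −7x⁴ ÷ x² = −7x². Subtract (−7x²)·D = −7x⁴ + 7x³ − 7x². Remainder: −7x³ + 3x² + x − 7.
Step 3: lead(−7x³ + 3x² + x − 7) ÷ lead(D) = −7x³ ÷ x² = −7x. Subtract (−7x)·D = −7x³ + 7x² − 7x. Remainder: −4x² + 8x − 7.
Step 4: lead(−4x² + 8x − 7) ÷ lead(D) = −4x² ÷ x² = −4. Subtract (−4)·D = −4x² + 4x − 4. Remainder: 4x − 3.

R = [4, -3]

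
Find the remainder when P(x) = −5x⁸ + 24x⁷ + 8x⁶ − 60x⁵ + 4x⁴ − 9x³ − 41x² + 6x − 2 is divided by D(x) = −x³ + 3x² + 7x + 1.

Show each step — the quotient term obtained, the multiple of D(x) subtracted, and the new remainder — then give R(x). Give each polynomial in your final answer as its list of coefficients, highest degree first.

Step 1: lead(−5x⁸ + 24x⁷ + 8x⁶ − 60x⁵ + 4x⁴ − 9x³ − 41x² + 6x − 2) ÷ lead(D) = −5x⁸ ÷ −x³ = 5x⁵. Subtract (5x⁵)·D = −5x⁸ + 15x⁷ + 35x⁶ + 5x⁵. Remainder: 9x⁷ − 27x⁶ − 65x⁵ + 4x⁴ − 9x³ − 41x² + 6x − 2.
Step 2: lead(9x⁷ − 27x⁶ − 65x⁵ + 4x⁴ − 9x³ − 41x² + 6x − 2) ÷ lead(D) = 9x⁷ ÷ −x³ = −9x⁴. Subtract (−9x⁴)·D = 9x⁷ − 27x⁶ − 63x⁵ − 9x⁴. Remainder: −2x⁵ + 13x⁴ − 9x³ − 41x² + 6x − 2.
Step 3: lead(−2x⁵ + 13x⁴ − 9x³ − 41x² + 6x − 2) ÷ lead(D) = −2x⁵ ÷ −x³ = 2x². Subtract (2x²)·D = −2x⁵ + 6x⁴ + 14x³ + 2x². Remainder: 7x⁴ − 23x³ − 43x² + 6x − 2.
Step 4: lead(7x⁴ − 23x³ − 43x² + 6x − 2) ÷ lead(D) = 7x⁴ ÷ −x³ = −7x. Subtract (−7x)·D = 7x⁴ − 21x³ − 49x² − 7x. Remainder: −2x³ + 6x² + 13x − 2.
Step 5: lead(−2x³ + 6x² + 13x − 2) ÷ lead(D) = −2x³ ÷ −x³ = 2. Subtract (2)·D = −2x³ + 6x² + 14x + 2. Remainder: −x − 4.

R = [-1, -4]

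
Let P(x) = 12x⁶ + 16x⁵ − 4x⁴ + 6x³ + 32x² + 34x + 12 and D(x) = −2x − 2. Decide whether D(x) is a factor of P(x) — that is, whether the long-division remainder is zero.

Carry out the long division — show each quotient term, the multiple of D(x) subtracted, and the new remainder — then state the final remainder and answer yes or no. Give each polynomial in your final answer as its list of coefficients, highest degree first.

R = [-4], so D(x) is not a factor of P(x). no

Step 1: lead(12x⁶ + 16x⁵ − 4x⁴ + 6x³ + 32x² + 34x + 12) ÷ lead(D) = 12x⁶ ÷ −2x = −6x⁵. Subtract (−6x⁵)·D = 12x⁶ + 12x⁵. Remainder: 4x⁵ − 4x⁴ + 6x³ + 32x² + 34x + 12.
Step 2: lead(4x⁵ − 4x⁴ + 6x³ + 32x² + 34x + 12) ÷ lead(D) = 4x⁵ ÷ −2x = −2x⁴. Subtract (−2x⁴)·D = 4x⁵ + 4x⁴. Remainder: −8x⁴ + 6x³ + 32x² + 34x + 12.
Step 3: lead(−8x⁴ + 6x³ + 32x² + 34x + 12) ÷ lead(D) = −8x⁴ ÷ −2x = 4x³. Subtract (4x³)·D = −8x⁴ − 8x³. Remainder: 14x³ + 32x² + 34x + 12.
Step 4: lead(14x³ + 32x² + 34x + 12) ÷ lead(D) = 14x³ ÷ −2x = −7x². Subtract (−7x²)·D = 14x³ + 14x². Remainder: 18x² + 34x + 12.
Step 5: lead(18x² + 34x + 12) ÷ lead(D) = 18x² ÷ −2x = −9x. Subtract (−9x)·D = 18x² + 18x. Remainder: 16x + 12.
Step 6: lead(16x + 12) ÷ lead(D) = 16x ÷ −2x = −8. Subtract (−8)·D = 16x + 16. Remainder: −4.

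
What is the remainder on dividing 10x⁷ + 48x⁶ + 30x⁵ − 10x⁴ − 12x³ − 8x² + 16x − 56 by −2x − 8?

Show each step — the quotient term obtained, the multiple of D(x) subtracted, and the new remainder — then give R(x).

R(x) = 8

Step 1: lead(10x⁷ + 48x⁶ + 30x⁵ − 10x⁴ − 12x³ − 8x² + 16x − 56) ÷ lead(D) = 10x⁷ ÷ −2x = −5x⁶. Subtract (−5x⁶)·D = 10x⁷ + 40x⁶. Remainder: 8x⁶ + 30x⁵ − 10x⁴ − 12x³ − 8x² + 16x − 56.
Step 2: lead(8x⁶ + 30x⁵ − 10x⁴ − 12x³ − 8x² + 16x − 56) ÷ lead(D) = 8x⁶ ÷ −2x = −4x⁵. Subtract (−4x⁵)·D = 8x⁶ + 32x⁵. Remainder: −2x⁵ − 10x⁴ − 12x³ − 8x² + 16x − 56.
Step 3: lead(−2x⁵ − 10x⁴ − 12x³ − 8x² + 16x − 56) ÷ lead(D) = −2x⁵ ÷ −2x = x⁴. Subtract (x⁴)·D = −2x⁵ − 8x⁴. Remainder: −2x⁴ − 12x³ − 8x² + 16x − 56.
Step 4: lead(−2x⁴ − 12x³ − 8x² + 16x − 56) ÷ lead(D) = −2x⁴ ÷ −2x = x³. Subtract (x³)·D = −2x⁴ − 8x³. Remainder: −4x³ − 8x² + 16x − 56.
Step 5: lead(−4x³ − 8x² + 16x − 56) ÷ lead(D) = −4x³ ÷ −2x = 2x². Subtract (2x²)·D = −4x³ − 16x². Remainder: 8x² + 16x − 56.
Step 6: lead(8x² + 16x − 56) ÷ lead(D) = 8x² ÷ −2x = −4x. Subtract (−4x)·D = 8x² + 32x. Remainder: −16x − 56.
Step 7: lead(−16x − 56) ÷ lead(D) = −16x ÷ −2x = 8. Subtract (8)·D = −16x − 64. Remainder: 8.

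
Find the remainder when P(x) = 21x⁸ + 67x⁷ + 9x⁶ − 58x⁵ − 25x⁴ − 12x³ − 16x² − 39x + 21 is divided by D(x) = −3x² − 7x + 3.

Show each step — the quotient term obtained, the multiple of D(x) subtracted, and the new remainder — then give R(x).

R(x) = 3

Step 1: lead(21x⁸ + 67x⁷ + 9x⁶ − 58x⁵ − 25x⁴ − 12x³ − 16x² − 39x + 21) ÷ lead(D) = 21x⁸ ÷ −3x² = −7x⁶. Subtract (−7x⁶)·D = 21x⁸ + 49x⁷ − 21x⁶. Remainder: 18x⁷ + 30x⁶ − 58x⁵ − 25x⁴ − 12x³ − 16x² − 39x + 21.
Step 2: lead(18x⁷ + 30x⁶ − 58x⁵ − 25x⁴ − 12x³ − 16x² − 39x + 21) ÷ lead(D) = 18x⁷ ÷ −3x² = −6x⁵. Subtract (−6x⁵)·D = 18x⁷ + 42x⁶ − 18x⁵. Remainder: −12x⁶ − 40x⁵ − 25x⁴ − 12x³ − 16x² − 39x + 21.
Step 3: lead(−12x⁶ − 40x⁵ − 25x⁴ − 12x³ − 16x² − 39x + 21) ÷ lead(D) = −12x⁶ ÷ −3x² = 4x⁴. Subtract (4x⁴)·D = −12x⁶ − 28x⁵ + 12x⁴. Remainder: −12x⁵ − 37x⁴ − 12x³ − 16x² − 39x + 21.
Step 4: lead(−12x⁵ − 37x⁴ − 12x³ − 16x² − 39x + 21) ÷ lead(D) = −12x⁵ ÷ −3x² = 4x³. Subtract (4x³)·D = −12x⁵ − 28x⁴ + 12x³. Remainder: −9x⁴ − 24x³ − 16x² − 39x + 21.
Step 5: lead(−9x⁴ − 24x³ − 16x² − 39x + 21) ÷ lead(D) = −9x⁴ ÷ −3x² = 3x². Subtract (3x²)·D = −9x⁴ − 21x³ + 9x². Remainder: −3x³ − 25x² − 39x + 21.
Step 6: lead(−3x³ − 25x² − 39x + 21) ÷ lead(D) = −3x³ ÷ −3x² = x. Subtract (x)·D = −3x³ − 7x² + 3x. Remainder: −18x² − 42x + 21.
Step 7: lead(−18x² − 42x + 21) ÷ lead(D) = −18x² ÷ −3x² = 6. Subtract (6)·D = −18x² − 42x + 18. Remainder: 3.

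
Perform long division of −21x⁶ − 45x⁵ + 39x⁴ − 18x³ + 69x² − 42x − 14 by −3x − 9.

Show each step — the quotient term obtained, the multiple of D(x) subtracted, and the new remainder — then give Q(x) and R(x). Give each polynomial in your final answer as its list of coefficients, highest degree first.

Step 1: lead(−21x⁶ − 45x⁵ + 39x⁴ − 18x³ + 69x² − 42x − 14) ÷ lead(D) = −21x⁶ ÷ −3x = 7x⁵. Subtract (7x⁵)·D = −21x⁶ − 63x⁵. Remainder: 18x⁵ + 39x⁴ − 18x³ + 69x² − 42x − 14.
Step 2: lead(18x⁵ + 39x⁴ − 18x³ + 69x² − 42x − 14) ÷ lead(D) = 18x⁵ ÷ −3x = −6x⁴. Subtract (−6x⁴)·D = 18x⁵ + 54x⁴. Remainder: −15x⁴ − 18x³ + 69x² − 42x − 14.
Step 3: lead(−15x⁴ − 18x³ + 69x² − 42x − 14) ÷ lead(D) = −15x⁴ ÷ −3x = 5x³. Subtract (5x³)·D = −15x⁴ − 45x³. Remainder: 27x³ + 69x² − 42x − 14.
Step 4: lead(27x³ + 69x² − 42x − 14) ÷ lead(D) = 27x³ ÷ −3x = −9x². Subtract (−9x²)·D = 27x³ + 81x². Remainder: −12x² − 42x − 14.
Step 5: lead(−12x² − 42x − 14) ÷ lead(D) = −12x² ÷ −3x = 4x. Subtract (4x)·D = −12x² − 36x. Remainder: −6x − 14.
Step 6: lead(−6x − 14) ÷ lead(D) = −6x ÷ −3x = 2. Subtract (2)·D = −6x − 18. Remainder: 4.

Q = [7, -6, 5, -9, 4, 2]; R = [4]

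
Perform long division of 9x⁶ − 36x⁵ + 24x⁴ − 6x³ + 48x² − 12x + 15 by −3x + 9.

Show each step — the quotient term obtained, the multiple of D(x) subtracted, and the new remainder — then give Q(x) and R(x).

Q(x) = −3x⁵ + 3x⁴ + x³ + 5x² − x + 1; R(x) = 6

Step 1: lead(9x⁶ − 36x⁵ + 24x⁴ − 6x³ + 48x² − 12x + 15) ÷ lead(D) = 9x⁶ ÷ −3x = −3x⁵. Subtract (−3x⁵)·D = 9x⁶ − 27x⁵. Remainder: −9x⁵ + 24x⁴ − 6x³ + 48x² − 12x + 15.
Step 2: lead(−9x⁵ + 24x⁴ − 6x³ + 48x² − 12x + 15) ÷ lead(D) = −9x⁵ ÷ −3x = 3x⁴. Subtract (3x⁴)·D = −9x⁵ + 27x⁴. Remainder: −3x⁴ − 6x³ + 48x² − 12x + 15.
Step 3: lead(−3x⁴ − 6x³ + 48x² − 12x + 15) ÷ lead(D) = −3x⁴ ÷ −3x = x³. Subtract (x³)·D = −3x⁴ + 9x³. Remainder: −15x³ + 48x² − 12x + 15.
Step 4: lead(−15x³ + 48x² − 12x + 15) ÷ lead(D) = −15x³ ÷ −3x = 5x². Subtract (5x²)·D = −15x³ + 45x². Remainder: 3x² − 12x + 15.
Step 5: lead(3x² − 12x + 15) ÷ lead(D) = 3x² ÷ −3x = −x. Subtract (−x)·D = 3x² − 9x. Remainder: −3x + 15.
Step 6: lead(−3x + 15) ÷ lead(D) = −3x ÷ −3x = 1. Subtract (1)·D = −3x + 9. Remainder: 6.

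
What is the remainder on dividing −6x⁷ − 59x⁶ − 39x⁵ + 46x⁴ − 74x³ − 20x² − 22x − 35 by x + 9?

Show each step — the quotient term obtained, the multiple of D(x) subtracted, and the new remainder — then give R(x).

R(x) = 1

Step 1: lead(−6x⁷ − 59x⁶ − 39x⁵ + 46x⁴ − 74x³ − 20x² − 22x − 35) ÷ lead(D) = −6x⁷ ÷ x = −6x⁶. Subtract (−6x⁶)·D = −6x⁷ − 54x⁶. Remainder: −5x⁶ − 39x⁵ + 46x⁴ − 74x³ − 20x² − 22x − 35.
Step 2: lead(−5x⁶ − 39x⁵ + 46x⁴ − 74x³ − 20x² − 22x − 35) ÷ lead(D) = −5x⁶ ÷ x = −5x⁵. Subtract (−5x⁵)·D = −5x⁶ − 45x⁵. Remainder: 6x⁵ + 46x⁴ − 74x³ − 20x² − 22x − 35.
Step 3: lead(6x⁵ + 46x⁴ − 74x³ − 20x² − 22x − 35) ÷ lead(D) = 6x⁵ ÷ x = 6x⁴. Subtract (6x⁴)·D = 6x⁵ + 54x⁴. Remainder: −8x⁴ − 74x³ − 20x² − 22x − 35.
Step 4: lead(−8x⁴ − 74x³ − 20x² − 22x − 35) ÷ lead(D) = −8x⁴ ÷ x = −8x³. Subtract (−8x³)·D = −8x⁴ − 72x³. Remainder: −2x³ − 20x² − 22x − 35.
Step 5: lead(−2x³ − 20x² − 22x − 35) ÷ lead(D) = −2x³ ÷ x = −2x². Subtract (−2x²)·D = −2x³ − 18x². Remainder: −2x² − 22x − 35.
Step 6: lead(−2x² − 22x − 35) ÷ lead(D) = −2x² ÷ x = −2x. Subtract (−2x)·D = −2x² − 18x. Remainder: −4x − 35.
Step 7: lead(−4x − 35) ÷ lead(D) = −4x ÷ x = −4. Subtract (−4)·D = −4x − 36. Remainder: 1.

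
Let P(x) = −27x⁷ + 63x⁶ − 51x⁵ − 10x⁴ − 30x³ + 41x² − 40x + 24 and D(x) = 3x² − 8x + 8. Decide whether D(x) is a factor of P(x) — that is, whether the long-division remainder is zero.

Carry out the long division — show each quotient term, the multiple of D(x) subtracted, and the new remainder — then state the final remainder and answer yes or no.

R(x) = 0, so D(x) is a factor of P(x). yes

Step 1: lead(−27x⁷ + 63x⁶ − 51x⁵ − 10x⁴ − 30x³ + 41x² − 40x + 24) ÷ lead(D) = −27x⁷ ÷ 3x² = −9x⁵. Subtract (−9x⁵)·D = −27x⁷ + 72x⁶ − 72x⁵. Remainder: −9x⁶ + 21x⁵ − 10x⁴ − 30x³ + 41x² − 40x + 24.
Step 2: lead(−9x⁶ + 21x⁵ − 10x⁴ − 30x³ + 41x² − 40x + 24) ÷ lead(D) = −9x⁶ ÷ 3x² = −3x⁴. Subtract (−3x⁴)·D = −9x⁶ + 24x⁵ − 24x⁴. Remainder: −3x⁵ + 14x⁴ − 30x³ + 41x² − 40x + 24.
Step 3: lead(−3x⁵ + 14x⁴ − 30x³ + 41x² − 40x + 24) ÷ lead(D) = −3x⁵ ÷ 3x² = −x³. Subtract (−x³)·D = −3x⁵ + 8x⁴ − 8x³. Remainder: 6x⁴ − 22x³ + 41x² − 40x + 24.
Step 4: lead(6x⁴ − 22x³ + 41x² − 40x + 24) ÷ lead(D) = 6x⁴ ÷ 3x² = 2x². Subtract (2x²)·D = 6x⁴ − 16x³ + 16x². Remainder: −6x³ + 25x² − 40x + 24.
Step 5: lead(−6x³ + 25x² − 40x + 24) ÷ lead(D) = −6x³ ÷ 3x² = −2x. Subtract (−2x)·D = −6x³ + 16x² − 16x. Remainder: 9x² − 24x + 24.
Step 6: lead(9x² − 24x + 24) ÷ lead(D) = 9x² ÷ 3x² = 3. Subtract (3)·D = 9x² − 24x + 24. Remainder: 0.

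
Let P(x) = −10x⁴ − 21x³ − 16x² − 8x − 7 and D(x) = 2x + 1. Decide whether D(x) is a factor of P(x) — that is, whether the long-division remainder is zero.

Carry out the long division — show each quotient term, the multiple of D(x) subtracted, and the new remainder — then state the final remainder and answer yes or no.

Step 1: lead(−10x⁴ − 21x³ − 16x² − 8x − 7) ÷ lead(D) = −10x⁴ ÷ 2x = −5x³. Subtract (−5x³)·D = −10x⁴ − 5x³. Remainder: −16x³ − 16x² − 8x − 7.
Step 2: lead(−16x³ − 16x² − 8x − 7) ÷ lead(D) = −16x³ ÷ 2x = −8x². Subtract (−8x²)·D = −16x³ − 8x². Remainder: −8x² − 8x − 7.
Step 3: lead(−8x² − 8x − 7) ÷ lead(D) = −8x² ÷ 2x = −4x. Subtract (−4x)·D = −8x² − 4x. Remainder: −4x − 7.
Step 4: lead(−4x − 7) ÷ lead(D) = −4x ÷ 2x = −2. Subtract (−2)·D = −4x − 2. Remainder: −5.

R(x) = −5, so D(x) is not a factor of P(x). no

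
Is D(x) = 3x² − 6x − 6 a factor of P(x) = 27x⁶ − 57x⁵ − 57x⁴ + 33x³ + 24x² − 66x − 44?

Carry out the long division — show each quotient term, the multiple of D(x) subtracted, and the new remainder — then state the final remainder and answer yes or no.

R(x) = 4, so D(x) is not a factor of P(x). no

Step 1: lead(27x⁶ − 57x⁵ − 57x⁴ + 33x³ + 24x² − 66x − 44) ÷ lead(D) = 27x⁶ ÷ 3x² = 9x⁴. Subtract (9x⁴)·D = 27x⁶ − 54x⁵ − 54x⁴. Remainder: −3x⁵ − 3x⁴ + 33x³ + 24x² − 66x − 44.
Step 2: lead(−3x⁵ − 3x⁴ + 33x³ + 24x² − 66x − 44) ÷ lead(D) = −3x⁵ ÷ 3x² = −x³. Subtract (−x³)·D = −3x⁵ + 6x⁴ + 6x³. Remainder: −9x⁴ + 27x³ + 24x² − 66x − 44.
Step 3: lead(−9x⁴ + 27x³ + 24x² − 66x − 44) ÷ lead(D) = −9x⁴ ÷ 3x² = −3x². Subtract (−3x²)·D = −9x⁴ + 18x³ + 18x². Remainder: 9x³ + 6x² − 66x − 44.
Step 4: lead(9x³ + 6x² − 66x − 44) ÷ lead(D) = 9x³ ÷ 3x² = 3x. Subtract (3x)·D = 9x³ − 18x² − 18x. Remainder: 24x² − 48x − 44.
Step 5: lead(24x² − 48x − 44) ÷ lead(D) = 24x² ÷ 3x² = 8. Subtract (8)·D = 24x² − 48x − 48. Remainder: 4.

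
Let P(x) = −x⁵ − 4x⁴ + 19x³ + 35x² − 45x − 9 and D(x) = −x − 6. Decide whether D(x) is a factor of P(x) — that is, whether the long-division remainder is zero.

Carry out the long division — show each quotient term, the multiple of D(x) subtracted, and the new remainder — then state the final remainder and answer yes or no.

R(x) = 9, so D(x) is not a factor of P(x). no

Step 1: lead(−x⁵ − 4x⁴ + 19x³ + 35x² − 45x − 9) ÷ lead(D) = −x⁵ ÷ −x = x⁴. Subtract (x⁴)·D = −x⁵ − 6x⁴. Remainder: 2x⁴ + 19x³ + 35x² − 45x − 9.
Step 2: lead(2x⁴ + 19x³ + 35x² − 45x − 9) ÷ lead(D) = 2x⁴ ÷ −x = −2x³. Subtract (−2x³)·D = 2x⁴ + 12x³. Remainder: 7x³ + 35x² − 45x − 9.
Step 3: lead(7x³ + 35x² − 45x − 9) ÷ lead(D) = 7x³ ÷ −x = −7x². Subtract (−7x²)·D = 7x³ + 42x². Remainder: −7x² − 45x − 9.
Step 4: lead(−7x² − 45x − 9) ÷ lead(D) = −7x² ÷ −x = 7x. Subtract (7x)·D = −7x² − 42x. Remainder: −3x − 9.
Step 5: lead(−3x − 9) ÷ lead(D) = −3x ÷ −x = 3. Subtract (3)·D = −3x − 18. Remainder: 9.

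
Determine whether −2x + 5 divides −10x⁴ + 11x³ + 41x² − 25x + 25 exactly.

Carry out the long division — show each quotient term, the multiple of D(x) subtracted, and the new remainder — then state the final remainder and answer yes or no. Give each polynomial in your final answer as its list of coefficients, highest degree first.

Step 1: lead(−10x⁴ + 11x³ + 41x² − 25x + 25) ÷ lead(D) = −10x⁴ ÷ −2x = 5x³. Subtract (5x³)·D = −10x⁴ + 25x³. Remainder: −14x³ + 41x² − 25x + 25.
Step 2: lead(−14x³ + 41x² − 25x + 25) ÷ lead(D) = −14x³ ÷ −2x = 7x². Subtract (7x²)·D = −14x³ + 35x². Remainder: 6x² − 25x + 25.
Step 3: lead(6x² − 25x + 25) ÷ lead(D) = 6x² ÷ −2x = −3x. Subtract (−3x)·D = 6x² − 15x. Remainder: −10x + 25.
Step 4: lead(−10x + 25) ÷ lead(D) = −10x ÷ −2x = 5. Subtract (5)·D = −10x + 25. Remainder: 0.

R = [0], so D(x) is a factor of P(x). yes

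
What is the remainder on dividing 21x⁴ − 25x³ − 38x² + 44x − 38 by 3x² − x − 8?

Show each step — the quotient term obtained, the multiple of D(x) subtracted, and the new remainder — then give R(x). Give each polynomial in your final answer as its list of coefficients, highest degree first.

R = [-6]

Step 1: lead(21x⁴ − 25x³ − 38x² + 44x − 38) ÷ lead(D) = 21x⁴ ÷ 3x² = 7x². Subtract (7x²)·D = 21x⁴ − 7x³ − 56x². Remainder: −18x³ + 18x² + 44x − 38.
Step 2: lead(−18x³ + 18x² + 44x − 38) ÷ lead(D) = −18x³ ÷ 3x² = −6x. Subtract (−6x)·D = −18x³ + 6x² + 48x. Remainder: 12x² − 4x − 38.
Step 3: lead(12x² − 4x − 38) ÷ lead(D) = 12x² ÷ 3x² = 4. Subtract (4)·D = 12x² − 4x − 32. Remainder: −6.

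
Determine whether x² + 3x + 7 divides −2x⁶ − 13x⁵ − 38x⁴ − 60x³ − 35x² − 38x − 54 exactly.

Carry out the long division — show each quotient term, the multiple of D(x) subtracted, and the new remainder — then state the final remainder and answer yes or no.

R(x) = 2, so D(x) is not a factor of P(x). no

Step 1: lead(−2x⁶ − 13x⁵ − 38x⁴ − 60x³ − 35x² − 38x − 54) ÷ lead(D) = −2x⁶ ÷ x² = −2x⁴. Subtract (−2x⁴)·D = −2x⁶ − 6x⁵ − 14x⁴. Remainder: −7x⁵ − 24x⁴ − 60x³ − 35x² − 38x − 54.
Step 2: lead(−7x⁵ − 24x⁴ − 60x³ − 35x² − 38x − 54) ÷ lead(D) = −7x⁵ ÷ x² = −7x³. Subtract (−7x³)·D = −7x⁵ − 21x⁴ − 49x³. Remainder: −3x⁴ − 11x³ − 35x² − 38x − 54.
Step 3: lead(−3x⁴ − 11x³ − 35x² − 38x − 54) ÷ lead(D) = −3x⁴ ÷ x² = −3x². Subtract (−3x²)·D = −3x⁴ − 9x³ − 21x². Remainder: −2x³ − 14x² − 38x − 54.
Step 4: lead(−2x³ − 14x² − 38x − 54) ÷ lead(D) = −2x³ ÷ x² = −2x. Subtract (−2x)·D = −2x³ − 6x² − 14x. Remainder: −8x² − 24x − 54.
Step 5: lead(−8x² − 24x − 54) ÷ lead(D) = −8x² ÷ x² = −8. Subtract (−8)·D = −8x² − 24x − 56. Remainder: 2.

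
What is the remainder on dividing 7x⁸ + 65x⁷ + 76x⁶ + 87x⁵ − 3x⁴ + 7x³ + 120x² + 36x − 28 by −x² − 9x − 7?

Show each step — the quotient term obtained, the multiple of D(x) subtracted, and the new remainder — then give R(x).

R(x) = −7

Step 1: lead(7x⁸ + 65x⁷ + 76x⁶ + 87x⁵ − 3x⁴ + 7x³ + 120x² + 36x − 28) ÷ lead(D) = 7x⁸ ÷ −x² = −7x⁶. Subtract (−7x⁶)·D = 7x⁸ + 63x⁷ + 49x⁶. Remainder: 2x⁷ + 27x⁶ + 87x⁵ − 3x⁴ + 7x³ + 120x² + 36x − 28.
Step 2: lead(2x⁷ + 27x⁶ + 87x⁵ − 3x⁴ + 7x³ + 120x² + 36x − 28) ÷ lead(D) = 2x⁷ ÷ −x² = −2x⁵. Subtract (−2x⁵)·D = 2x⁷ + 18x⁶ + 14x⁵. Remainder: 9x⁶ + 73x⁵ − 3x⁴ + 7x³ + 120x² + 36x − 28.
Step 3: lead(9x⁶ + 73x⁵ − 3x⁴ + 7x³ + 120x² + 36x − 28) ÷ lead(D) = 9x⁶ ÷ −x² = −9x⁴. Subtract (−9x⁴)·D = 9x⁶ + 81x⁵ + 63x⁴. Remainder: −8x⁵ − 66x⁴ + 7x³ + 120x² + 36x − 28.
Step 4: lead(−8x⁵ − 66x⁴ + 7x³ + 120x² + 36x − 28) ÷ lead(D) = −8x⁵ ÷ −x² = 8x³. Subtract (8x³)·D = −8x⁵ − 72x⁴ − 56x³. Remainder: 6x⁴ + 63x³ + 120x² + 36x − 28.
Step 5: lead(6x⁴ + 63x³ + 120x² + 36x − 28) ÷ lead(D) = 6x⁴ ÷ −x² = −6x². Subtract (−6x²)·D = 6x⁴ + 54x³ + 42x². Remainder: 9x³ + 78x² + 36x − 28.
Step 6: lead(9x³ + 78x² + 36x − 28) ÷ lead(D) = 9x³ ÷ −x² = −9x. Subtract (−9x)·D = 9x³ + 81x² + 63x. Remainder: −3x² − 27x − 28.
Step 7: lead(−3x² − 27x − 28) ÷ lead(D) = −3x² ÷ −x² = 3. Subtract (3)·D = −3x² − 27x − 21. Remainder: −7.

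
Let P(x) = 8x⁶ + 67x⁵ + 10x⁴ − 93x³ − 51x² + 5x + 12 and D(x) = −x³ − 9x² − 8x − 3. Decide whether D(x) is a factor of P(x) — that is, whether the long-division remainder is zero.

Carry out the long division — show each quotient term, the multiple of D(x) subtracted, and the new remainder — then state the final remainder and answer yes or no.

R(x) = 0, so D(x) is a factor of P(x). yes

Step 1: lead(8x⁶ + 67x⁵ + 10x⁴ − 93x³ − 51x² + 5x + 12) ÷ lead(D) = 8x⁶ ÷ −x³ = −8x³. Subtract (−8x³)·D = 8x⁶ + 72x⁵ + 64x⁴ + 24x³. Remainder: −5x⁵ − 54x⁴ − 117x³ − 51x² + 5x + 12.
Step 2: lead(−5x⁵ − 54x⁴ − 117x³ − 51x² + 5x + 12) ÷ lead(D) = −5x⁵ ÷ −x³ = 5x². Subtract (5x²)·D = −5x⁵ − 45x⁴ − 40x³ − 15x². Remainder: −9x⁴ − 77x³ − 36x² + 5x + 12.
Step 3: lead(−9x⁴ − 77x³ − 36x² + 5x + 12) ÷ lead(D) = −9x⁴ ÷ −x³ = 9x. Subtract (9x)·D = −9x⁴ − 81x³ − 72x² − 27x. Remainder: 4x³ + 36x² + 32x + 12.
Step 4: lead(4x³ + 36x² + 32x + 12) ÷ lead(D) = 4x³ ÷ −x³ = −4. Subtract (−4)·D = 4x³ + 36x² + 32x + 12. Remainder: 0.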